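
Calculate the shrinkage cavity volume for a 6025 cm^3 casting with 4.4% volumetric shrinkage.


Formula: V_shrink = V_casting * shrinkage_pct / 100
V_shrink = 6025 cm^3 * 4.4 / 100 = 265.1000 cm^3

265.1000 cm^3


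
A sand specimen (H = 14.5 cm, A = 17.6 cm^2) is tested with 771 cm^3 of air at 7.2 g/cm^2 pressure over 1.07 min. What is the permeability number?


Formula: Permeability Number P = (V * H) / (p * A * t)
Numerator: V * H = 771 * 14.5 = 11179.5
Denominator: p * A * t = 7.2 * 17.6 * 1.07 = 135.5904
P = 11179.5 / 135.5904 = 82.4505


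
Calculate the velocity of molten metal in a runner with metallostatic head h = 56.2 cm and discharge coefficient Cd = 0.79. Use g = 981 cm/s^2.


Formula: v = Cd * sqrt(2 * g * h)  (Torricelli with discharge coefficient)
2*g*h = 2 * 981 * 56.2 = 110264.4 cm^2/s^2
sqrt(110264.4) = 332.06084 cm/s
v = 0.79 * 332.06084 = 262.3281 cm/s

Answer: 262.3281 cm/s


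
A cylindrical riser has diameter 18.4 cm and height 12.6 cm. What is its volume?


Formula: V = pi * (D/2)^2 * H  (cylinder volume)
Radius = D/2 = 18.4/2 = 9.2 cm
V = pi * 9.2^2 * 12.6 = 3350.3955 cm^3

3350.3955 cm^3


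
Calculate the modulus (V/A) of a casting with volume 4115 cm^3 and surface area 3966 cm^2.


Formula: Casting Modulus M = V / A
M = 4115 cm^3 / 3966 cm^2 = 1.0376 cm

Answer: 1.0376 cm


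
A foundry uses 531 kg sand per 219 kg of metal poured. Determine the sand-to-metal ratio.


Formula: Sand-to-Metal Ratio = W_sand / W_metal
Ratio = 531 kg / 219 kg = 2.4247

Final answer: 2.4247


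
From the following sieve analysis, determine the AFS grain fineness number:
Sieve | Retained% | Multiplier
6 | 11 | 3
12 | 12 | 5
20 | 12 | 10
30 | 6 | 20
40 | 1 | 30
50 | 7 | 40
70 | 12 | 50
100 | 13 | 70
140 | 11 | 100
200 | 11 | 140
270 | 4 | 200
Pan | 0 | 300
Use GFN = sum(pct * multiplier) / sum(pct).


Formula: GFN = sum(pct * multiplier) / sum(pct)
sum(pct * multiplier) = 5593
sum(pct) = 100
GFN = 5593 / 100 = 55.93

55.93


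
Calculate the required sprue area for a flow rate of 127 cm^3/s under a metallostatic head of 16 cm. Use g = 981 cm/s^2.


Formula: v = sqrt(2*g*h), A = Q/v
Velocity: v = sqrt(2 * 981 * 16) = sqrt(31392) = 177.1779 cm/s
Sprue area: A = Q / v = 127 / 177.1779 = 0.7168 cm^2


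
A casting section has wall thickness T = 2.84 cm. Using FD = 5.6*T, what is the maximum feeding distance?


Formula: FD = 5.6 * T  (riser feeding-distance rule)
FD = 5.6 * 2.84 cm = 15.9040 cm


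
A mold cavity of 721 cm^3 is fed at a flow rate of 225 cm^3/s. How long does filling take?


Formula: t_fill = V_mold / Q_flow
t = 721 cm^3 / 225 cm^3/s = 3.2044 s


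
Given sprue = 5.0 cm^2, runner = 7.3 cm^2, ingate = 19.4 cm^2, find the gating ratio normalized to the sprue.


Sprue:Runner:Ingate = 1 : 7.3/5.0 : 19.4/5.0 = 1:1.46:3.88

Answer: 1:1.46:3.88


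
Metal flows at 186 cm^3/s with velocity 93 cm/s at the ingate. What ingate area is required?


Formula: A_ingate = Q / v  (continuity equation)
A = 186 cm^3/s / 93 cm/s = 2.0000 cm^2

Final answer: 2.0000 cm^2


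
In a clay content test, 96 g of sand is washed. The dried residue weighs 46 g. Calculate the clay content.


Formula: Clay% = (W_total - W_washed) / W_total * 100
Clay mass = 96 - 46 = 50 g
Clay% = 50 / 96 * 100 = 52.0833%

Final answer: 52.0833%


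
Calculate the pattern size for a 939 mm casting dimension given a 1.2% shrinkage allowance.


Formula: L_pattern = L_casting * (1 + shrinkage_rate/100)
Shrinkage factor = 1 + 1.2/100 = 1.012
L_pattern = 939 mm * 1.012 = 950.2680 mm

Final answer: 950.2680 mm


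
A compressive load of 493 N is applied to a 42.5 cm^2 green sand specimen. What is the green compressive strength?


Formula: Compressive Strength = Force / Area
Strength = 493 N / 42.5 cm^2 = 11.6000 N/cm^2

Final answer: 11.6000 N/cm^2


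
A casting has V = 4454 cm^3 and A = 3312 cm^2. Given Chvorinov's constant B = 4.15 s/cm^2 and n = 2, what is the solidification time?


Formula: t_s = B * (V/A)^n  (Chvorinov's rule, n=2)
Modulus M = V/A = 4454/3312 = 1.344807 cm
M^2 = 1.344807^2 = 1.808506 cm^2
t_s = 4.15 * 1.808506 = 7.5053 s


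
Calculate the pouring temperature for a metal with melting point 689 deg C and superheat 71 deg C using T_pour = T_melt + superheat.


Formula: T_pour = T_melt + Superheat
T_pour = 689 + 71 = 760 deg C


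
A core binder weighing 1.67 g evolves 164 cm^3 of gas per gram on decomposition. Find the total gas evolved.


Formula: V_gas = W_binder * gas_evolution_rate
V = 1.67 g * 164 cm^3/g = 273.8800 cm^3

273.8800 cm^3


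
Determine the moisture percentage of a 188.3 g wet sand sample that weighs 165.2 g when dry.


Formula: MC = (W_wet - W_dry) / W_wet * 100
Water mass = 188.3 - 165.2 = 23.1 g
MC = 23.1 / 188.3 * 100 = 12.2677%

12.2677%


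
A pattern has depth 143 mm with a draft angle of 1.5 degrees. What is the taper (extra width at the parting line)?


Formula: taper = depth * tan(draft_angle)
tan(1.5 deg) = 0.0261859
taper = 143 mm * 0.0261859 = 3.7446 mm

3.7446 mm


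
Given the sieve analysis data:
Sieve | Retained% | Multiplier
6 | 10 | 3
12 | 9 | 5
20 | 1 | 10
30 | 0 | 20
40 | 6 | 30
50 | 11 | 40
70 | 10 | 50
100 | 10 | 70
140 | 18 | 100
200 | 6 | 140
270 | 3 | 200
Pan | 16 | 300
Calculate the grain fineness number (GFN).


Formula: GFN = sum(pct * multiplier) / sum(pct)
sum(pct * multiplier) = 9945
sum(pct) = 100
GFN = 9945 / 100 = 99.45


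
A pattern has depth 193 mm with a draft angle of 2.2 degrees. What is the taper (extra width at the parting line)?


Formula: taper = depth * tan(draft_angle)
tan(2.2 deg) = 0.0384161
taper = 193 mm * 0.0384161 = 7.4143 mm

7.4143 mm


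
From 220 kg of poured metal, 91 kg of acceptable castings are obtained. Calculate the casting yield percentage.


Formula: Casting Yield = (W_good / W_total) * 100
Yield = (91 kg / 220 kg) * 100 = 41.3636%


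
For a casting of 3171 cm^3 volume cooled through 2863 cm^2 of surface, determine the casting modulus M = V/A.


Formula: Casting Modulus M = V / A
M = 3171 cm^3 / 2863 cm^2 = 1.1076 cm


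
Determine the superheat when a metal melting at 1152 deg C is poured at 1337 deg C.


Formula: Superheat = T_pour - T_melt
Superheat = 1337 - 1152 = 185 deg C


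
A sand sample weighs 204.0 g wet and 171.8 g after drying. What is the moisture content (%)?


Formula: MC = (W_wet - W_dry) / W_wet * 100
Water mass = 204.0 - 171.8 = 32.2 g
MC = 32.2 / 204.0 * 100 = 15.7843%

Final answer: 15.7843%


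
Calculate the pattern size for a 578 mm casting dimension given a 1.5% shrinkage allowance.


Formula: L_pattern = L_casting * (1 + shrinkage_rate/100)
Shrinkage factor = 1 + 1.5/100 = 1.015
L_pattern = 578 mm * 1.015 = 586.6700 mm

Final answer: 586.6700 mm


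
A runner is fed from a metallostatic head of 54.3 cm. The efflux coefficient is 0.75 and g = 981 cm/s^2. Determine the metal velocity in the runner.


Formula: v = Cd * sqrt(2 * g * h)  (Torricelli with discharge coefficient)
2*g*h = 2 * 981 * 54.3 = 106536.6 cm^2/s^2
sqrt(106536.6) = 326.39945 cm/s
v = 0.75 * 326.39945 = 244.7996 cm/s


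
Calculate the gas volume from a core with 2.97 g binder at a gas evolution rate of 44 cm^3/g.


Formula: V_gas = W_binder * gas_evolution_rate
V = 2.97 g * 44 cm^3/g = 130.6800 cm^3

Final answer: 130.6800 cm^3


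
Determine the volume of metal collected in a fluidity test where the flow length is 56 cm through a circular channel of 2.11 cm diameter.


Formula: V = pi * (d/2)^2 * L  (cylinder volume)
Radius = 2.11/2 = 1.055 cm
V = pi * 1.055^2 * 56 = 195.8136 cm^3


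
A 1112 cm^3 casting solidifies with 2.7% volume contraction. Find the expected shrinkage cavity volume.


Formula: V_shrink = V_casting * shrinkage_pct / 100
V_shrink = 1112 cm^3 * 2.7 / 100 = 30.0240 cm^3

Final answer: 30.0240 cm^3


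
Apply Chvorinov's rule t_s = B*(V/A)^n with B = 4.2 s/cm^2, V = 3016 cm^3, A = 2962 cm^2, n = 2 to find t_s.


Formula: t_s = B * (V/A)^n  (Chvorinov's rule, n=2)
Modulus M = V/A = 3016/2962 = 1.018231 cm
M^2 = 1.018231^2 = 1.036794 cm^2
t_s = 4.2 * 1.036794 = 4.3545 s

4.3545 s


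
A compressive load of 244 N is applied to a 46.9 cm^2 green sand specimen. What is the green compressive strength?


Formula: Compressive Strength = Force / Area
Strength = 244 N / 46.9 cm^2 = 5.2026 N/cm^2

Final answer: 5.2026 N/cm^2


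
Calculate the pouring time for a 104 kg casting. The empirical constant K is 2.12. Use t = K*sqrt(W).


Formula: t = K * sqrt(W)
sqrt(W) = sqrt(104) = 10.19804
t = 2.12 * 10.19804 = 21.6198 s

Answer: 21.6198 s


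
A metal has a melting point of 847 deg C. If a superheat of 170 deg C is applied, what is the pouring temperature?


Formula: T_pour = T_melt + Superheat
T_pour = 847 + 170 = 1017 deg C

Final answer: 1017 deg C


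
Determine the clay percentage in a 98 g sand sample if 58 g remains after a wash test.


Formula: Clay% = (W_total - W_washed) / W_total * 100
Clay mass = 98 - 58 = 40 g
Clay% = 40 / 98 * 100 = 40.8163%

Answer: 40.8163%


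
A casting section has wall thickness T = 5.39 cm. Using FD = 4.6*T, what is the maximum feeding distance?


Formula: FD = 4.6 * T  (riser feeding-distance rule)
FD = 4.6 * 5.39 cm = 24.7940 cm

24.7940 cm


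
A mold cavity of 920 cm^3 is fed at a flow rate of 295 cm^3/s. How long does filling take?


Formula: t_fill = V_mold / Q_flow
t = 920 cm^3 / 295 cm^3/s = 3.1186 s

Final answer: 3.1186 s


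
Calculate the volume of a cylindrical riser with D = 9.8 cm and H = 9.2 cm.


Formula: V = pi * (D/2)^2 * H  (cylinder volume)
Radius = D/2 = 9.8/2 = 4.9 cm
V = pi * 4.9^2 * 9.2 = 693.9527 cm^3

693.9527 cm^3


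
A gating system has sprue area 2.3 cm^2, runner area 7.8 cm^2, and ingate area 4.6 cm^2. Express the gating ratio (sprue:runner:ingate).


Sprue:Runner:Ingate = 1 : 7.8/2.3 : 4.6/2.3 = 1:3.39:2.00

1:3.39:2.00


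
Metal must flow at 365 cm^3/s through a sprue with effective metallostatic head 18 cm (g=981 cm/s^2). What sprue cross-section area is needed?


Formula: v = sqrt(2*g*h), A = Q/v
Velocity: v = sqrt(2 * 981 * 18) = sqrt(35316) = 187.9255 cm/s
Sprue area: A = Q / v = 365 / 187.9255 = 1.9423 cm^2

Answer: 1.9423 cm^2


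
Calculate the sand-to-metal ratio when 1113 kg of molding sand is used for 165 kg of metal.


Formula: Sand-to-Metal Ratio = W_sand / W_metal
Ratio = 1113 kg / 165 kg = 6.7455


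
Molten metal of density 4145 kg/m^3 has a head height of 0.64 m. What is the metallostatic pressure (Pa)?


Formula: P = rho * g * h
rho * g = 4145 * 9.81 = 40662.45 N/m^3
P = 40662.45 * 0.64 = 26023.9680 Pa

26023.9680 Pa


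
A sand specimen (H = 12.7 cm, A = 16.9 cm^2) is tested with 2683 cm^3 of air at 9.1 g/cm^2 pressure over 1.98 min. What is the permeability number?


Formula: Permeability Number P = (V * H) / (p * A * t)
Numerator: V * H = 2683 * 12.7 = 34074.1
Denominator: p * A * t = 9.1 * 16.9 * 1.98 = 304.5042
P = 34074.1 / 304.5042 = 111.9003


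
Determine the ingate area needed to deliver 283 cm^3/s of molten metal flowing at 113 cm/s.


Formula: A_ingate = Q / v  (continuity equation)
A = 283 cm^3/s / 113 cm/s = 2.5044 cm^2


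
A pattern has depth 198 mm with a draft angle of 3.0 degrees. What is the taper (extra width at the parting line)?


Formula: taper = depth * tan(draft_angle)
tan(3.0 deg) = 0.0524078
taper = 198 mm * 0.0524078 = 10.3767 mm

Final answer: 10.3767 mm


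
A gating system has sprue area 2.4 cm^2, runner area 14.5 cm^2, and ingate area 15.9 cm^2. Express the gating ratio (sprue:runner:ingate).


Sprue:Runner:Ingate = 1 : 14.5/2.4 : 15.9/2.4 = 1:6.04:6.63

1:6.04:6.63


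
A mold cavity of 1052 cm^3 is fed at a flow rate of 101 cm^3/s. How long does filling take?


Formula: t_fill = V_mold / Q_flow
t = 1052 cm^3 / 101 cm^3/s = 10.4158 s

Final answer: 10.4158 s


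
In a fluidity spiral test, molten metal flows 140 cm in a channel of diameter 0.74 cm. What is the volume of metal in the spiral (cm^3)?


Formula: V = pi * (d/2)^2 * L  (cylinder volume)
Radius = 0.74/2 = 0.37 cm
V = pi * 0.37^2 * 140 = 60.2118 cm^3


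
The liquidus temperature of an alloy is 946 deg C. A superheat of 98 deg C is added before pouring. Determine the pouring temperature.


Formula: T_pour = T_melt + Superheat
T_pour = 946 + 98 = 1044 deg C

1044 deg C


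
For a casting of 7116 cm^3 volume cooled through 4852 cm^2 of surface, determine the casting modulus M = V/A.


Formula: Casting Modulus M = V / A
M = 7116 cm^3 / 4852 cm^2 = 1.4666 cm


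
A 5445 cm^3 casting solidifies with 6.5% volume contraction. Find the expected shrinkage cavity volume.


Formula: V_shrink = V_casting * shrinkage_pct / 100
V_shrink = 5445 cm^3 * 6.5 / 100 = 353.9250 cm^3


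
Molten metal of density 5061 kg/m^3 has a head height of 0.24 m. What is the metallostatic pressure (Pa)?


Formula: P = rho * g * h
rho * g = 5061 * 9.81 = 49648.41 N/m^3
P = 49648.41 * 0.24 = 11915.6184 Pa

11915.6184 Pa


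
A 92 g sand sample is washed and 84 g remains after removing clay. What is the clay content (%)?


Formula: Clay% = (W_total - W_washed) / W_total * 100
Clay mass = 92 - 84 = 8 g
Clay% = 8 / 92 * 100 = 8.6957%


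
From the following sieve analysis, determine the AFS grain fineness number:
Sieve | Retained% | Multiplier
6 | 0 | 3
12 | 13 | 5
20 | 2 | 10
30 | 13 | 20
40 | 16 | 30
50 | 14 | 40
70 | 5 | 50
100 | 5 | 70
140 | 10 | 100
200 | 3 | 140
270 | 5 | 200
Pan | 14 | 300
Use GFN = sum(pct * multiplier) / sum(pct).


Formula: GFN = sum(pct * multiplier) / sum(pct)
sum(pct * multiplier) = 8605
sum(pct) = 100
GFN = 8605 / 100 = 86.05


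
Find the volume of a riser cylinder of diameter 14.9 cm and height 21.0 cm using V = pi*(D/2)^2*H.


Formula: V = pi * (D/2)^2 * H  (cylinder volume)
Radius = D/2 = 14.9/2 = 7.45 cm
V = pi * 7.45^2 * 21.0 = 3661.6912 cm^3


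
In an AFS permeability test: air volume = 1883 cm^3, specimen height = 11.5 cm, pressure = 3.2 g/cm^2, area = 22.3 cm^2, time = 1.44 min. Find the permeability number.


Formula: Permeability Number P = (V * H) / (p * A * t)
Numerator: V * H = 1883 * 11.5 = 21654.5
Denominator: p * A * t = 3.2 * 22.3 * 1.44 = 102.7584
P = 21654.5 / 102.7584 = 210.7322

Answer: 210.7322


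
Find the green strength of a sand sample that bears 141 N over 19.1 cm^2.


Formula: Compressive Strength = Force / Area
Strength = 141 N / 19.1 cm^2 = 7.3822 N/cm^2

7.3822 N/cm^2


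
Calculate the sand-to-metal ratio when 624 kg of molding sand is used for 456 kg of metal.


Formula: Sand-to-Metal Ratio = W_sand / W_metal
Ratio = 624 kg / 456 kg = 1.3684

Final answer: 1.3684


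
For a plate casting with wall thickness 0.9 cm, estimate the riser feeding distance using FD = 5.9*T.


Formula: FD = 5.9 * T  (riser feeding-distance rule)
FD = 5.9 * 0.9 cm = 5.3100 cm

Final answer: 5.3100 cm


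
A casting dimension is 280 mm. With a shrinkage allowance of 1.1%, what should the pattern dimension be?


Formula: L_pattern = L_casting * (1 + shrinkage_rate/100)
Shrinkage factor = 1 + 1.1/100 = 1.011
L_pattern = 280 mm * 1.011 = 283.0800 mm

283.0800 mm


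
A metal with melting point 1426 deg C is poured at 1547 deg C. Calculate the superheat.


Formula: Superheat = T_pour - T_melt
Superheat = 1547 - 1426 = 121 deg C

Final answer: 121 deg C


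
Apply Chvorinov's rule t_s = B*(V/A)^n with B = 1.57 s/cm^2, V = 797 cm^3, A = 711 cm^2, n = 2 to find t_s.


Formula: t_s = B * (V/A)^n  (Chvorinov's rule, n=2)
Modulus M = V/A = 797/711 = 1.120956 cm
M^2 = 1.120956^2 = 1.256542 cm^2
t_s = 1.57 * 1.256542 = 1.9728 s


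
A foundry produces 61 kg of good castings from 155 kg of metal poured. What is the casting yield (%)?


Formula: Casting Yield = (W_good / W_total) * 100
Yield = (61 kg / 155 kg) * 100 = 39.3548%

Answer: 39.3548%


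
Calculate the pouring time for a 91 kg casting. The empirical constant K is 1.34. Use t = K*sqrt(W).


Formula: t = K * sqrt(W)
sqrt(W) = sqrt(91) = 9.53939
t = 1.34 * 9.53939 = 12.7828 s

12.7828 s


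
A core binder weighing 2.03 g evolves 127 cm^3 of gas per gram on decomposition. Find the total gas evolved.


Formula: V_gas = W_binder * gas_evolution_rate
V = 2.03 g * 127 cm^3/g = 257.8100 cm^3


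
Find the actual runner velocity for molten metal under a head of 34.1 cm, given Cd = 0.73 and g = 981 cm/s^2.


Formula: v = Cd * sqrt(2 * g * h)  (Torricelli with discharge coefficient)
2*g*h = 2 * 981 * 34.1 = 66904.2 cm^2/s^2
sqrt(66904.2) = 258.65846 cm/s
v = 0.73 * 258.65846 = 188.8207 cm/s

Answer: 188.8207 cm/s


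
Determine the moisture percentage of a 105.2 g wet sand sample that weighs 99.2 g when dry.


Formula: MC = (W_wet - W_dry) / W_wet * 100
Water mass = 105.2 - 99.2 = 6.0 g
MC = 6.0 / 105.2 * 100 = 5.7034%

5.7034%


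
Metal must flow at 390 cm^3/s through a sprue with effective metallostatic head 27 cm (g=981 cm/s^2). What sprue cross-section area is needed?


Formula: v = sqrt(2*g*h), A = Q/v
Velocity: v = sqrt(2 * 981 * 27) = sqrt(52974) = 230.1608 cm/s
Sprue area: A = Q / v = 390 / 230.1608 = 1.6945 cm^2

Final answer: 1.6945 cm^2


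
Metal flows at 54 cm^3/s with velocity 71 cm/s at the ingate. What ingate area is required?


Formula: A_ingate = Q / v  (continuity equation)
A = 54 cm^3/s / 71 cm/s = 0.7606 cm^2

Answer: 0.7606 cm^2


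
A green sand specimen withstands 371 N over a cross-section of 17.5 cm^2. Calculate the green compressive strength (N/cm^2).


Formula: Compressive Strength = Force / Area
Strength = 371 N / 17.5 cm^2 = 21.2000 N/cm^2

Answer: 21.2000 N/cm^2


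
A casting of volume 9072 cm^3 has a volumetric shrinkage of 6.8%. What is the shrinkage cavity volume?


Formula: V_shrink = V_casting * shrinkage_pct / 100
V_shrink = 9072 cm^3 * 6.8 / 100 = 616.8960 cm^3

Final answer: 616.8960 cm^3


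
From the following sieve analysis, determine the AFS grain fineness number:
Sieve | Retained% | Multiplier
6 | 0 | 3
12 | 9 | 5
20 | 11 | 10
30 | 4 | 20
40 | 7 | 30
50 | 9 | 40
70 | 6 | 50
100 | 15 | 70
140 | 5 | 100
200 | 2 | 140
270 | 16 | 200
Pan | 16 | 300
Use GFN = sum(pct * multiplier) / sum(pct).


Formula: GFN = sum(pct * multiplier) / sum(pct)
sum(pct * multiplier) = 10935
sum(pct) = 100
GFN = 10935 / 100 = 109.35


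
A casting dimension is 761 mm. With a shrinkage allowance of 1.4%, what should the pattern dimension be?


Formula: L_pattern = L_casting * (1 + shrinkage_rate/100)
Shrinkage factor = 1 + 1.4/100 = 1.014
L_pattern = 761 mm * 1.014 = 771.6540 mm

Answer: 771.6540 mm


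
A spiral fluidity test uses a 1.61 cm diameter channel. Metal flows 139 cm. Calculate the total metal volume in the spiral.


Formula: V = pi * (d/2)^2 * L  (cylinder volume)
Radius = 1.61/2 = 0.805 cm
V = pi * 0.805^2 * 139 = 282.9805 cm^3

Answer: 282.9805 cm^3


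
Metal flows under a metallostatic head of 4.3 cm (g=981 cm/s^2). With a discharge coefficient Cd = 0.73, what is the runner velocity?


Formula: v = Cd * sqrt(2 * g * h)  (Torricelli with discharge coefficient)
2*g*h = 2 * 981 * 4.3 = 8436.6 cm^2/s^2
sqrt(8436.6) = 91.85097 cm/s
v = 0.73 * 91.85097 = 67.0512 cm/s

Answer: 67.0512 cm/s


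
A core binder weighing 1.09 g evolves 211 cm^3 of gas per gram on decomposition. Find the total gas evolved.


Formula: V_gas = W_binder * gas_evolution_rate
V = 1.09 g * 211 cm^3/g = 229.9900 cm^3

Answer: 229.9900 cm^3


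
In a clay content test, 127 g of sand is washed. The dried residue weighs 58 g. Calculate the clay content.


Formula: Clay% = (W_total - W_washed) / W_total * 100
Clay mass = 127 - 58 = 69 g
Clay% = 69 / 127 * 100 = 54.3307%

54.3307%


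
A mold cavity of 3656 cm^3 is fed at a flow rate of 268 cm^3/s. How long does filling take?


Formula: t_fill = V_mold / Q_flow
t = 3656 cm^3 / 268 cm^3/s = 13.6418 s

Answer: 13.6418 s


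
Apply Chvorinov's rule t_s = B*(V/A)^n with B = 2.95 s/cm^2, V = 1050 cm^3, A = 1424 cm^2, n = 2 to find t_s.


Formula: t_s = B * (V/A)^n  (Chvorinov's rule, n=2)
Modulus M = V/A = 1050/1424 = 0.737360 cm
M^2 = 0.737360^2 = 0.543700 cm^2
t_s = 2.95 * 0.543700 = 1.6039 s

1.6039 s


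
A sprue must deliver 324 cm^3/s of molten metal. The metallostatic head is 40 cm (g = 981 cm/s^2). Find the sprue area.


Formula: v = sqrt(2*g*h), A = Q/v
Velocity: v = sqrt(2 * 981 * 40) = sqrt(78480) = 280.1428 cm/s
Sprue area: A = Q / v = 324 / 280.1428 = 1.1566 cm^2

Final answer: 1.1566 cm^2


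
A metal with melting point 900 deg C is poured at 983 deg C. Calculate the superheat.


Formula: Superheat = T_pour - T_melt
Superheat = 983 - 900 = 83 deg C

Final answer: 83 deg C


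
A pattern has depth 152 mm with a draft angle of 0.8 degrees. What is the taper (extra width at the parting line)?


Formula: taper = depth * tan(draft_angle)
tan(0.8 deg) = 0.0139635
taper = 152 mm * 0.0139635 = 2.1225 mm

Answer: 2.1225 mm


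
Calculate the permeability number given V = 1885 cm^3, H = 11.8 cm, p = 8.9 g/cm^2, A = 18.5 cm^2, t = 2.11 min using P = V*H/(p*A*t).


Formula: Permeability Number P = (V * H) / (p * A * t)
Numerator: V * H = 1885 * 11.8 = 22243.0
Denominator: p * A * t = 8.9 * 18.5 * 2.11 = 347.4115
P = 22243.0 / 347.4115 = 64.0249

Final answer: 64.0249


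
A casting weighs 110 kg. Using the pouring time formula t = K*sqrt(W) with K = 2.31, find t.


Formula: t = K * sqrt(W)
sqrt(W) = sqrt(110) = 10.48809
t = 2.31 * 10.48809 = 24.2275 s

Final answer: 24.2275 s


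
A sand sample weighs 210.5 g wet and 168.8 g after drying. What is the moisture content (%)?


Formula: MC = (W_wet - W_dry) / W_wet * 100
Water mass = 210.5 - 168.8 = 41.7 g
MC = 41.7 / 210.5 * 100 = 19.8100%


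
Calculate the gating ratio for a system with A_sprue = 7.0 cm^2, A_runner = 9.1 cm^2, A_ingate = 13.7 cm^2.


Sprue:Runner:Ingate = 1 : 9.1/7.0 : 13.7/7.0 = 1:1.30:1.96


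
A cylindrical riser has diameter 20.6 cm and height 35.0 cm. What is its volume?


Formula: V = pi * (D/2)^2 * H  (cylinder volume)
Radius = D/2 = 20.6/2 = 10.3 cm
V = pi * 10.3^2 * 35.0 = 11665.2048 cm^3

Final answer: 11665.2048 cm^3


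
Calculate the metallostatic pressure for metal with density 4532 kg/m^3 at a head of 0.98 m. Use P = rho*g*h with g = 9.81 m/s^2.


Formula: P = rho * g * h
rho * g = 4532 * 9.81 = 44458.92 N/m^3
P = 44458.92 * 0.98 = 43569.7416 Pa

Final answer: 43569.7416 Pa


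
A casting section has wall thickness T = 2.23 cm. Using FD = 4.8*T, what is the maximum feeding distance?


Formula: FD = 4.8 * T  (riser feeding-distance rule)
FD = 4.8 * 2.23 cm = 10.7040 cm

10.7040 cm


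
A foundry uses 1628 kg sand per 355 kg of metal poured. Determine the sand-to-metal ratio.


Formula: Sand-to-Metal Ratio = W_sand / W_metal
Ratio = 1628 kg / 355 kg = 4.5859

Final answer: 4.5859


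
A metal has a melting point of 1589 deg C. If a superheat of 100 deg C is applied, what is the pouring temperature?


Formula: T_pour = T_melt + Superheat
T_pour = 1589 + 100 = 1689 deg C

Answer: 1689 deg C


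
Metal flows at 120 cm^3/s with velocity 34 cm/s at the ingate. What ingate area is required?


Formula: A_ingate = Q / v  (continuity equation)
A = 120 cm^3/s / 34 cm/s = 3.5294 cm^2

Final answer: 3.5294 cm^2


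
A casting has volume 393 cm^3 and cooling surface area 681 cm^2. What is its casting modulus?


Formula: Casting Modulus M = V / A
M = 393 cm^3 / 681 cm^2 = 0.5771 cm

Answer: 0.5771 cm


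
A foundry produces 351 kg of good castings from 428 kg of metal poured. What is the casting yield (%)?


Formula: Casting Yield = (W_good / W_total) * 100
Yield = (351 kg / 428 kg) * 100 = 82.0093%

Answer: 82.0093%


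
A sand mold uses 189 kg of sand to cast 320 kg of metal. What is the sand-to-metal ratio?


Formula: Sand-to-Metal Ratio = W_sand / W_metal
Ratio = 189 kg / 320 kg = 0.5906


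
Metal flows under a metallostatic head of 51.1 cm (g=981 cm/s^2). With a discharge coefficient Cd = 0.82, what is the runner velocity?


Formula: v = Cd * sqrt(2 * g * h)  (Torricelli with discharge coefficient)
2*g*h = 2 * 981 * 51.1 = 100258.2 cm^2/s^2
sqrt(100258.2) = 316.63575 cm/s
v = 0.82 * 316.63575 = 259.6413 cm/s

259.6413 cm/s


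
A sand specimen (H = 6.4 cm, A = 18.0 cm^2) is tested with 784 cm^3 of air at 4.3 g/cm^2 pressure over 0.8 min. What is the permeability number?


Formula: Permeability Number P = (V * H) / (p * A * t)
Numerator: V * H = 784 * 6.4 = 5017.6
Denominator: p * A * t = 4.3 * 18.0 * 0.8 = 61.92
P = 5017.6 / 61.92 = 81.0336

81.0336


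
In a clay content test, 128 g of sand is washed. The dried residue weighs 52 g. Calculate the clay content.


Formula: Clay% = (W_total - W_washed) / W_total * 100
Clay mass = 128 - 52 = 76 g
Clay% = 76 / 128 * 100 = 59.3750%

Answer: 59.3750%


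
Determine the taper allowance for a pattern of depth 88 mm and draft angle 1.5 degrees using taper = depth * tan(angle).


Formula: taper = depth * tan(draft_angle)
tan(1.5 deg) = 0.0261859
taper = 88 mm * 0.0261859 = 2.3044 mm

Answer: 2.3044 mm


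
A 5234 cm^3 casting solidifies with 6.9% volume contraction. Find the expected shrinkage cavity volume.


Formula: V_shrink = V_casting * shrinkage_pct / 100
V_shrink = 5234 cm^3 * 6.9 / 100 = 361.1460 cm^3

Answer: 361.1460 cm^3


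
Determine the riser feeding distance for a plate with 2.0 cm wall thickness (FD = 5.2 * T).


Formula: FD = 5.2 * T  (riser feeding-distance rule)
FD = 5.2 * 2.0 cm = 10.4000 cm

Answer: 10.4000 cm


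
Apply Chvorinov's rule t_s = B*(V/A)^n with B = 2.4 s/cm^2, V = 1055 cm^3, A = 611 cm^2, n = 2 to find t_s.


Formula: t_s = B * (V/A)^n  (Chvorinov's rule, n=2)
Modulus M = V/A = 1055/611 = 1.726678 cm
M^2 = 1.726678^2 = 2.981417 cm^2
t_s = 2.4 * 2.981417 = 7.1554 s

Final answer: 7.1554 s


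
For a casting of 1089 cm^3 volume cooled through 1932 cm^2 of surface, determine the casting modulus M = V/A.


Formula: Casting Modulus M = V / A
M = 1089 cm^3 / 1932 cm^2 = 0.5637 cm

0.5637 cm


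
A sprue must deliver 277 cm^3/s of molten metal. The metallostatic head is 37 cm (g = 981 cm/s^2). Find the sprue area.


Formula: v = sqrt(2*g*h), A = Q/v
Velocity: v = sqrt(2 * 981 * 37) = sqrt(72594) = 269.4327 cm/s
Sprue area: A = Q / v = 277 / 269.4327 = 1.0281 cm^2


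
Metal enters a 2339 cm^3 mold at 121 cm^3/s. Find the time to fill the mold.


Formula: t_fill = V_mold / Q_flow
t = 2339 cm^3 / 121 cm^3/s = 19.3306 s

Final answer: 19.3306 s


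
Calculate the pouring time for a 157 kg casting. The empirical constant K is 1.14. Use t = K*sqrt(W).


Formula: t = K * sqrt(W)
sqrt(W) = sqrt(157) = 12.52996
t = 1.14 * 12.52996 = 14.2842 s

14.2842 s


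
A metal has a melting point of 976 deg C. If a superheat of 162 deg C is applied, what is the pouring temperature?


Formula: T_pour = T_melt + Superheat
T_pour = 976 + 162 = 1138 deg C

Answer: 1138 deg C


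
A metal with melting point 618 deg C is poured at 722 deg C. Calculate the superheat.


Formula: Superheat = T_pour - T_melt
Superheat = 722 - 618 = 104 deg C


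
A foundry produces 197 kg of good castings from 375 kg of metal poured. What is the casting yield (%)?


Formula: Casting Yield = (W_good / W_total) * 100
Yield = (197 kg / 375 kg) * 100 = 52.5333%

52.5333%


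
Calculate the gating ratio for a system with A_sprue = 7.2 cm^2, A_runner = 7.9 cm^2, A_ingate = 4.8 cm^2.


Sprue:Runner:Ingate = 1 : 7.9/7.2 : 4.8/7.2 = 1:1.10:0.67

Answer: 1:1.10:0.67


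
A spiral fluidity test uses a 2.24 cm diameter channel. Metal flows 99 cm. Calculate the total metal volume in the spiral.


Formula: V = pi * (d/2)^2 * L  (cylinder volume)
Radius = 2.24/2 = 1.12 cm
V = pi * 1.12^2 * 99 = 390.1406 cm^3

Answer: 390.1406 cm^3


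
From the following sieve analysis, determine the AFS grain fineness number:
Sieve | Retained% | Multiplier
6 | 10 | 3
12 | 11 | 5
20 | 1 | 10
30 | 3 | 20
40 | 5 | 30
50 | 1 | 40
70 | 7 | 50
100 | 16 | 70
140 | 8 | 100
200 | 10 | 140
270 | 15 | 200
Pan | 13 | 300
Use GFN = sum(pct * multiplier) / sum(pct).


Formula: GFN = sum(pct * multiplier) / sum(pct)
sum(pct * multiplier) = 10915
sum(pct) = 100
GFN = 10915 / 100 = 109.15


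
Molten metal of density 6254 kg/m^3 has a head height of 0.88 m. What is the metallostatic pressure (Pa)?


Formula: P = rho * g * h
rho * g = 6254 * 9.81 = 61351.74 N/m^3
P = 61351.74 * 0.88 = 53989.5312 Pa

Final answer: 53989.5312 Pa


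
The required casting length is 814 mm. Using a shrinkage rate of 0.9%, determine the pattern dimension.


Formula: L_pattern = L_casting * (1 + shrinkage_rate/100)
Shrinkage factor = 1 + 0.9/100 = 1.009
L_pattern = 814 mm * 1.009 = 821.3260 mm

Answer: 821.3260 mm


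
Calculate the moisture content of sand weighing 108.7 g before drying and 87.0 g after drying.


Formula: MC = (W_wet - W_dry) / W_wet * 100
Water mass = 108.7 - 87.0 = 21.7 g
MC = 21.7 / 108.7 * 100 = 19.9632%

Final answer: 19.9632%


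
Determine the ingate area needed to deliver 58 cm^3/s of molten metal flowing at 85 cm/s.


Formula: A_ingate = Q / v  (continuity equation)
A = 58 cm^3/s / 85 cm/s = 0.6824 cm^2

Final answer: 0.6824 cm^2


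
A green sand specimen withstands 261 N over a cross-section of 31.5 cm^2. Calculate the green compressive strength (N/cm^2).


Formula: Compressive Strength = Force / Area
Strength = 261 N / 31.5 cm^2 = 8.2857 N/cm^2

Final answer: 8.2857 N/cm^2


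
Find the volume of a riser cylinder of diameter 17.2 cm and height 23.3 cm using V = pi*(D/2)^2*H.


Formula: V = pi * (D/2)^2 * H  (cylinder volume)
Radius = D/2 = 17.2/2 = 8.6 cm
V = pi * 8.6^2 * 23.3 = 5413.8061 cm^3

Answer: 5413.8061 cm^3


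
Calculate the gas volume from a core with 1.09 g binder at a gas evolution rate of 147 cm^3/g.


Formula: V_gas = W_binder * gas_evolution_rate
V = 1.09 g * 147 cm^3/g = 160.2300 cm^3

160.2300 cm^3


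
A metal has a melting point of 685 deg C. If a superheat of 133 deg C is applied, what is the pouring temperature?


Formula: T_pour = T_melt + Superheat
T_pour = 685 + 133 = 818 deg C

Final answer: 818 deg C


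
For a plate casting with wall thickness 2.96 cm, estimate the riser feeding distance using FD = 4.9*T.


Formula: FD = 4.9 * T  (riser feeding-distance rule)
FD = 4.9 * 2.96 cm = 14.5040 cm

Answer: 14.5040 cm


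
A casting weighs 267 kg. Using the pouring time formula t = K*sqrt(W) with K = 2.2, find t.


Formula: t = K * sqrt(W)
sqrt(W) = sqrt(267) = 16.34013
t = 2.2 * 16.34013 = 35.9483 s

Final answer: 35.9483 s


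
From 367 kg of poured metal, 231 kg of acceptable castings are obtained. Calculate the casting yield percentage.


Formula: Casting Yield = (W_good / W_total) * 100
Yield = (231 kg / 367 kg) * 100 = 62.9428%

62.9428%


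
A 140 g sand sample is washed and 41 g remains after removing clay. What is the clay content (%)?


Formula: Clay% = (W_total - W_washed) / W_total * 100
Clay mass = 140 - 41 = 99 g
Clay% = 99 / 140 * 100 = 70.7143%


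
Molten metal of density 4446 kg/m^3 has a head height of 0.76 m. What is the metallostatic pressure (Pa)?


Formula: P = rho * g * h
rho * g = 4446 * 9.81 = 43615.26 N/m^3
P = 43615.26 * 0.76 = 33147.5976 Pa

33147.5976 Pa


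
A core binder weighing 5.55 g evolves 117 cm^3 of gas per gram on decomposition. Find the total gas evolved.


Formula: V_gas = W_binder * gas_evolution_rate
V = 5.55 g * 117 cm^3/g = 649.3500 cm^3


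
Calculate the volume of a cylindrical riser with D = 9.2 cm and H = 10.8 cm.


Formula: V = pi * (D/2)^2 * H  (cylinder volume)
Radius = D/2 = 9.2/2 = 4.6 cm
V = pi * 4.6^2 * 10.8 = 717.9419 cm^3

717.9419 cm^3


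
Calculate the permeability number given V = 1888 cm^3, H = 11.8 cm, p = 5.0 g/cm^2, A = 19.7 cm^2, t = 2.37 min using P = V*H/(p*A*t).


Formula: Permeability Number P = (V * H) / (p * A * t)
Numerator: V * H = 1888 * 11.8 = 22278.4
Denominator: p * A * t = 5.0 * 19.7 * 2.37 = 233.445
P = 22278.4 / 233.445 = 95.4332

Final answer: 95.4332


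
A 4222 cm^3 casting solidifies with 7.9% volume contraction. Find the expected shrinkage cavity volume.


Formula: V_shrink = V_casting * shrinkage_pct / 100
V_shrink = 4222 cm^3 * 7.9 / 100 = 333.5380 cm^3


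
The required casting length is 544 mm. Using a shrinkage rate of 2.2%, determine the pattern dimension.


Formula: L_pattern = L_casting * (1 + shrinkage_rate/100)
Shrinkage factor = 1 + 2.2/100 = 1.022
L_pattern = 544 mm * 1.022 = 555.9680 mm


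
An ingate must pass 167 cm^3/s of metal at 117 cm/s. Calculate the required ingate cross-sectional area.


Formula: A_ingate = Q / v  (continuity equation)
A = 167 cm^3/s / 117 cm/s = 1.4274 cm^2


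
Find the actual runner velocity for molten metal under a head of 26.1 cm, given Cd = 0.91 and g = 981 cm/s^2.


Formula: v = Cd * sqrt(2 * g * h)  (Torricelli with discharge coefficient)
2*g*h = 2 * 981 * 26.1 = 51208.2 cm^2/s^2
sqrt(51208.2) = 226.29229 cm/s
v = 0.91 * 226.29229 = 205.9260 cm/s

205.9260 cm/s


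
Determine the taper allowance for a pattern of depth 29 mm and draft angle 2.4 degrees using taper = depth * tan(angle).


Formula: taper = depth * tan(draft_angle)
tan(2.4 deg) = 0.0419124
taper = 29 mm * 0.0419124 = 1.2155 mm

Final answer: 1.2155 mm


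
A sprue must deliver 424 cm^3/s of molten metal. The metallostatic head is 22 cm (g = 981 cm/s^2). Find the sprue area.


Formula: v = sqrt(2*g*h), A = Q/v
Velocity: v = sqrt(2 * 981 * 22) = sqrt(43164) = 207.7595 cm/s
Sprue area: A = Q / v = 424 / 207.7595 = 2.0408 cm^2

Answer: 2.0408 cm^2


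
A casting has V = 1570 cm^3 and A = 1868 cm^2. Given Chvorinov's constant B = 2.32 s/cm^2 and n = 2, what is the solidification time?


Formula: t_s = B * (V/A)^n  (Chvorinov's rule, n=2)
Modulus M = V/A = 1570/1868 = 0.840471 cm
M^2 = 0.840471^2 = 0.706392 cm^2
t_s = 2.32 * 0.706392 = 1.6388 s

Answer: 1.6388 s


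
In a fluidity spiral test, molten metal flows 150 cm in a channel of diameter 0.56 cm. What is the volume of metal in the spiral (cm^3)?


Formula: V = pi * (d/2)^2 * L  (cylinder volume)
Radius = 0.56/2 = 0.28 cm
V = pi * 0.28^2 * 150 = 36.9451 cm^3

Final answer: 36.9451 cm^3


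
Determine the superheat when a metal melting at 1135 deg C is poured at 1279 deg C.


Formula: Superheat = T_pour - T_melt
Superheat = 1279 - 1135 = 144 deg C

Answer: 144 deg C


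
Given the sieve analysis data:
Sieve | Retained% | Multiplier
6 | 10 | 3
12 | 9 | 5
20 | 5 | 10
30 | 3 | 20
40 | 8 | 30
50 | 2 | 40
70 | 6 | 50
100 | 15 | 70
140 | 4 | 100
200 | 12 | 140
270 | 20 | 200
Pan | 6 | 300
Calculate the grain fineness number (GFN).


Formula: GFN = sum(pct * multiplier) / sum(pct)
sum(pct * multiplier) = 9735
sum(pct) = 100
GFN = 9735 / 100 = 97.35

Final answer: 97.35


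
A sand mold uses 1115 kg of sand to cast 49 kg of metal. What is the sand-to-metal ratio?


Formula: Sand-to-Metal Ratio = W_sand / W_metal
Ratio = 1115 kg / 49 kg = 22.7551


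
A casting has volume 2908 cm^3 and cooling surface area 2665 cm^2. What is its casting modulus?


Formula: Casting Modulus M = V / A
M = 2908 cm^3 / 2665 cm^2 = 1.0912 cm

1.0912 cm


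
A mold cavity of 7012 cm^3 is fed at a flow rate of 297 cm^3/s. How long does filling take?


Formula: t_fill = V_mold / Q_flow
t = 7012 cm^3 / 297 cm^3/s = 23.6094 s

Answer: 23.6094 s


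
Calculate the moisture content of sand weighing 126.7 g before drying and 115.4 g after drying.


Formula: MC = (W_wet - W_dry) / W_wet * 100
Water mass = 126.7 - 115.4 = 11.3 g
MC = 11.3 / 126.7 * 100 = 8.9187%

Final answer: 8.9187%


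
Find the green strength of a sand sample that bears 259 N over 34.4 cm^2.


Formula: Compressive Strength = Force / Area
Strength = 259 N / 34.4 cm^2 = 7.5291 N/cm^2

7.5291 N/cm^2


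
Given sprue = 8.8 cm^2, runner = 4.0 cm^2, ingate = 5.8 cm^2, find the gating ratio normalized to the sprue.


Sprue:Runner:Ingate = 1 : 4.0/8.8 : 5.8/8.8 = 1:0.45:0.66

1:0.45:0.66


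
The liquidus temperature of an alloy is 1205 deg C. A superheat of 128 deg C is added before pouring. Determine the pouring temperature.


Formula: T_pour = T_melt + Superheat
T_pour = 1205 + 128 = 1333 deg C

Final answer: 1333 deg C


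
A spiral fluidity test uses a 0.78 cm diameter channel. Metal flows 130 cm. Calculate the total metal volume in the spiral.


Formula: V = pi * (d/2)^2 * L  (cylinder volume)
Radius = 0.78/2 = 0.39 cm
V = pi * 0.39^2 * 130 = 62.1187 cm^3

Answer: 62.1187 cm^3


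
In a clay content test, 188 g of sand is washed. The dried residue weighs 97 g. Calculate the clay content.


Formula: Clay% = (W_total - W_washed) / W_total * 100
Clay mass = 188 - 97 = 91 g
Clay% = 91 / 188 * 100 = 48.4043%

48.4043%


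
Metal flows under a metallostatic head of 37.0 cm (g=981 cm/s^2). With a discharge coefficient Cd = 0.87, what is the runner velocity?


Formula: v = Cd * sqrt(2 * g * h)  (Torricelli with discharge coefficient)
2*g*h = 2 * 981 * 37.0 = 72594.0 cm^2/s^2
sqrt(72594.0) = 269.43274 cm/s
v = 0.87 * 269.43274 = 234.4065 cm/s

Answer: 234.4065 cm/s


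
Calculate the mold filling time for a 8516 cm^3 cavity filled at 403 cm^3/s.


Formula: t_fill = V_mold / Q_flow
t = 8516 cm^3 / 403 cm^3/s = 21.1315 s


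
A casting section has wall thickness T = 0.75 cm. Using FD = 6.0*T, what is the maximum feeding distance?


Formula: FD = 6.0 * T  (riser feeding-distance rule)
FD = 6.0 * 0.75 cm = 4.5000 cm


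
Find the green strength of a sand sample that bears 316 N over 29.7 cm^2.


Formula: Compressive Strength = Force / Area
Strength = 316 N / 29.7 cm^2 = 10.6397 N/cm^2

Final answer: 10.6397 N/cm^2


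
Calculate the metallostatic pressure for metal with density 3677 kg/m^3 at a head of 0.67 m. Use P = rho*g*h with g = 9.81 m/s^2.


Formula: P = rho * g * h
rho * g = 3677 * 9.81 = 36071.37 N/m^3
P = 36071.37 * 0.67 = 24167.8179 Pa

Final answer: 24167.8179 Pa


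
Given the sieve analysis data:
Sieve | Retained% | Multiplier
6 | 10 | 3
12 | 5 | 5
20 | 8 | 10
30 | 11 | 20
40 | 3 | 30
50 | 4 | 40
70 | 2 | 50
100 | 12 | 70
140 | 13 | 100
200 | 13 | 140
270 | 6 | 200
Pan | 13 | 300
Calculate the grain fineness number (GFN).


Formula: GFN = sum(pct * multiplier) / sum(pct)
sum(pct * multiplier) = 9765
sum(pct) = 100
GFN = 9765 / 100 = 97.65


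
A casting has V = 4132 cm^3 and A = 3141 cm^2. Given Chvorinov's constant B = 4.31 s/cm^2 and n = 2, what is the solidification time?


Formula: t_s = B * (V/A)^n  (Chvorinov's rule, n=2)
Modulus M = V/A = 4132/3141 = 1.315505 cm
M^2 = 1.315505^2 = 1.730553 cm^2
t_s = 4.31 * 1.730553 = 7.4587 s

Final answer: 7.4587 s


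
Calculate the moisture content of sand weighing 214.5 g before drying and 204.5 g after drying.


Formula: MC = (W_wet - W_dry) / W_wet * 100
Water mass = 214.5 - 204.5 = 10.0 g
MC = 10.0 / 214.5 * 100 = 4.6620%

4.6620%


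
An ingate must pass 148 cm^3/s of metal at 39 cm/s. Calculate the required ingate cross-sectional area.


Formula: A_ingate = Q / v  (continuity equation)
A = 148 cm^3/s / 39 cm/s = 3.7949 cm^2

Answer: 3.7949 cm^2


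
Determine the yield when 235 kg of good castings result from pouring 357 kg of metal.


Formula: Casting Yield = (W_good / W_total) * 100
Yield = (235 kg / 357 kg) * 100 = 65.8263%

65.8263%


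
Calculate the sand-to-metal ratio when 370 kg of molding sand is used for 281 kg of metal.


Formula: Sand-to-Metal Ratio = W_sand / W_metal
Ratio = 370 kg / 281 kg = 1.3167

Final answer: 1.3167


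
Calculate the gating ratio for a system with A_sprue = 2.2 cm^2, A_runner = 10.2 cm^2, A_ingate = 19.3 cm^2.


Sprue:Runner:Ingate = 1 : 10.2/2.2 : 19.3/2.2 = 1:4.64:8.77
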